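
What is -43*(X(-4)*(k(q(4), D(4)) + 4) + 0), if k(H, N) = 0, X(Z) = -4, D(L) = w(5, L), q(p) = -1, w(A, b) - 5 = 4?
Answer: 688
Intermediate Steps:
w(A, b) = 9 (w(A, b) = 5 + 4 = 9)
D(L) = 9
-43*(X(-4)*(k(q(4), D(4)) + 4) + 0) = -43*(-4*(0 + 4) + 0) = -43*(-4*4 + 0) = -43*(-16 + 0) = -43*(-16) = 688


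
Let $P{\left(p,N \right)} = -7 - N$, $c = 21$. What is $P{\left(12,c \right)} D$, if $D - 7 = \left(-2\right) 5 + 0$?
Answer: $84$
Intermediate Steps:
$D = -3$ ($D = 7 + \left(\left(-2\right) 5 + 0\right) = 7 + \left(-10 + 0\right) = 7 - 10 = -3$)
$P{\left(12,c \right)} D = \left(-7 - 21\right) \left(-3\right) = \left(-28\right) \left(-3\right) = 84$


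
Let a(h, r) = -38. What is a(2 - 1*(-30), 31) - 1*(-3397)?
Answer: 3359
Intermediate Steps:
a(2 - 1*(-30), 31) - 1*(-3397) = -38 - 1*(-3397) = -38 + 3397 = 3359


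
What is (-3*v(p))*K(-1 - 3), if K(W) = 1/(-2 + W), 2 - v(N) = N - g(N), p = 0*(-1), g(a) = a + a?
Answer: 1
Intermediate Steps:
g(a) = 2*a
p = 0
v(N) = 2 + N (v(N) = 2 - (N - 2*N) = 2 - (-1)*N = 2 + N)
(-3*v(p))*K(-1 - 3) = (-3*(2 + 0))/(-2 + (-1 - 3)) = (-3*2)/(-2 - 4) = -6/(-6) = -6*(-1/6) = 1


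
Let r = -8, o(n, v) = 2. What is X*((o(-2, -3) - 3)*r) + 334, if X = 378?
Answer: 3358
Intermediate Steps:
X*((o(-2, -3) - 3)*r) + 334 = 378*((2 - 3)*(-8)) + 334 = 378*(-1*(-8)) + 334 = 378*8 + 334 = 3024 + 334 = 3358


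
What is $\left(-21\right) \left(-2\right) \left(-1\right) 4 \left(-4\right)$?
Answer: $672$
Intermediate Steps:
$\left(-21\right) \left(-2\right) \left(-1\right) 4 \left(-4\right) = 42 \left(\left(-4\right) \left(-4\right)\right) = 42 \cdot 16 = 672$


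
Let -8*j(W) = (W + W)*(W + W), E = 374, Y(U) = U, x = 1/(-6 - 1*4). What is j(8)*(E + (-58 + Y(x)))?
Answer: -50544/5 ≈ -10109.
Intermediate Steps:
x = -⅒ (x = 1/(-6 - 4) = 1/(-10) = -⅒ ≈ -0.10000)
j(W) = -W²/2 (j(W) = -(W + W)*(W + W)/8 = -2*W*2*W/8 = -W²/2)
j(8)*(E + (-58 + Y(x))) = (-½*8²)*(374 + (-58 - ⅒)) = (-½*64)*(374 - 581/10) = -32*3159/10 = -50544/5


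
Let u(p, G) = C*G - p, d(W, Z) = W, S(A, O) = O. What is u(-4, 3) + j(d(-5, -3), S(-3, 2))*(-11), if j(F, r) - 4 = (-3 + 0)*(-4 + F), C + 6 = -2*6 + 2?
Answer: -385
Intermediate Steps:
C = -16 (C = -6 + (-2*6 + 2) = -6 + (-12 + 2) = -6 - 10 = -16)
j(F, r) = 16 - 3*F (j(F, r) = 4 + (-3 + 0)*(-4 + F) = 4 - 3*(-4 + F) = 4 + (12 - 3*F) = 16 - 3*F)
u(p, G) = -p - 16*G (u(p, G) = -16*G - p = -p - 16*G)
u(-4, 3) + j(d(-5, -3), S(-3, 2))*(-11) = (-1*(-4) - 16*3) + (16 - 3*(-5))*(-11) = (4 - 48) + (16 + 15)*(-11) = -44 + 31*(-11) = -44 - 341 = -385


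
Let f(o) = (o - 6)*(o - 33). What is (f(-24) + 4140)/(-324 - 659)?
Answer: -5850/983 ≈ -5.9512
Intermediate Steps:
f(o) = (-33 + o)*(-6 + o) (f(o) = (-6 + o)*(-33 + o) = (-33 + o)*(-6 + o))
(f(-24) + 4140)/(-324 - 659) = ((198 + (-24)² - 39*(-24)) + 4140)/(-324 - 659) = ((198 + 576 + 936) + 4140)/(-983) = (1710 + 4140)*(-1/983) = 5850*(-1/983) = -5850/983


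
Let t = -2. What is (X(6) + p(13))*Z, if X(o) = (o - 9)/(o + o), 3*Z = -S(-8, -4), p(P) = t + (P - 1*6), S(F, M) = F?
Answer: 38/3 ≈ 12.667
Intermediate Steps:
p(P) = -8 + P (p(P) = -2 + (P - 1*6) = -2 + (P - 6) = -2 + (-6 + P) = -8 + P)
Z = 8/3 (Z = (-1*(-8))/3 = (⅓)*8 = 8/3 ≈ 2.6667)
X(o) = (-9 + o)/(2*o) (X(o) = (-9 + o)/((2*o)) = (-9 + o)*(1/(2*o)) = (-9 + o)/(2*o))
(X(6) + p(13))*Z = ((½)*(-9 + 6)/6 + (-8 + 13))*(8/3) = ((½)*(⅙)*(-3) + 5)*(8/3) = (-¼ + 5)*(8/3) = (19/4)*(8/3) = 38/3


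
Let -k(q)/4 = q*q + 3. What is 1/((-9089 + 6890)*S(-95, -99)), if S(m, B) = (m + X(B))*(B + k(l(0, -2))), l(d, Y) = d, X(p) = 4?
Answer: -1/22212099 ≈ -4.5020e-8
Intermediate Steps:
k(q) = -12 - 4*q² (k(q) = -4*(q*q + 3) = -4*(q² + 3) = -4*(3 + q²) = -12 - 4*q²)
S(m, B) = (-12 + B)*(4 + m) (S(m, B) = (m + 4)*(B + (-12 - 4*0²)) = (4 + m)*(B + (-12 - 4*0)) = (4 + m)*(B + (-12 + 0)) = (4 + m)*(B - 12) = (4 + m)*(-12 + B) = (-12 + B)*(4 + m))
1/((-9089 + 6890)*S(-95, -99)) = 1/((-9089 + 6890)*(-48 - 12*(-95) + 4*(-99) - 99*(-95))) = 1/((-2199)*(-48 + 1140 - 396 + 9405)) = -1/2199/10101 = -1/2199*1/10101 = -1/22212099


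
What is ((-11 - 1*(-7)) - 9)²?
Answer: 169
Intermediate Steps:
((-11 - 1*(-7)) - 9)² = ((-11 + 7) - 9)² = (-4 - 9)² = (-13)² = 169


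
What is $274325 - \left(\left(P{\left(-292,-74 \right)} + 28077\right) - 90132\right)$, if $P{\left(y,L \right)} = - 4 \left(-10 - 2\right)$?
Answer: $336332$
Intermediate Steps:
$P{\left(y,L \right)} = 48$ ($P{\left(y,L \right)} = \left(-4\right) \left(-12\right) = 48$)
$274325 - \left(\left(P{\left(-292,-74 \right)} + 28077\right) - 90132\right) = 274325 - \left(\left(48 + 28077\right) - 90132\right) = 274325 - \left(28125 - 90132\right) = 274325 - -62007 = 274325 + 62007 = 336332$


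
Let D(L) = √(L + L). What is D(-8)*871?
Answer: 3484*I ≈ 3484.0*I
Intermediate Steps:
D(L) = √2*√L (D(L) = √(2*L) = √2*√L)
D(-8)*871 = (√2*√(-8))*871 = (√2*(2*I*√2))*871 = (4*I)*871 = 3484*I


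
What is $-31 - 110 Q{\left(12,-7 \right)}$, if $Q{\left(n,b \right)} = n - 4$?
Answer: $-911$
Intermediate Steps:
$Q{\left(n,b \right)} = -4 + n$ ($Q{\left(n,b \right)} = n - 4 = -4 + n$)
$-31 - 110 Q{\left(12,-7 \right)} = -31 - 110 \left(-4 + 12\right) = -31 - 880 = -911$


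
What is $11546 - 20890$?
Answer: $-9344$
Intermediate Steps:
$11546 - 20890 = -9344$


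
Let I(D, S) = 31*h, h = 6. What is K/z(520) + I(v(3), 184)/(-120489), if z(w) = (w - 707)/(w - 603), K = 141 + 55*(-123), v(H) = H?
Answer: -22081307690/7510481 ≈ -2940.1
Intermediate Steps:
K = -6624 (K = 141 - 6765 = -6624)
z(w) = (-707 + w)/(-603 + w)
I(D, S) = 186 (I(D, S) = 31*6 = 186)
K/z(520) + I(v(3), 184)/(-120489) = -6624*(-603 + 520)/(-707 + 520) + 186/(-120489) = -6624/(-187/(-83)) + 186*(-1/120489) = -6624/((-1/83*(-187))) - 62/40163 = -6624/187/83 - 62/40163 = -6624*83/187 - 62/40163 = -549792/187 - 62/40163 = -22081307690/7510481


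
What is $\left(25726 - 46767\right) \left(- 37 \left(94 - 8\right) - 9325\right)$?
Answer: $263159787$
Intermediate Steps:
$\left(25726 - 46767\right) \left(- 37 \left(94 - 8\right) - 9325\right) = - 21041 \left(\left(-37\right) 86 - 9325\right) = - 21041 \left(-3182 - 9325\right) = \left(-21041\right) \left(-12507\right) = 263159787$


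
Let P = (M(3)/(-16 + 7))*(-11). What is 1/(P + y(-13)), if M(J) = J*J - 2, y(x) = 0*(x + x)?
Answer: 9/77 ≈ 0.11688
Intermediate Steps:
y(x) = 0 (y(x) = 0*(2*x) = 0)
M(J) = -2 + J² (M(J) = J² - 2 = -2 + J²)
P = 77/9 (P = ((-2 + 3²)/(-16 + 7))*(-11) = ((-2 + 9)/(-9))*(-11) = (7*(-⅑))*(-11) = -7/9*(-11) = 77/9 ≈ 8.5556)
1/(P + y(-13)) = 1/(77/9 + 0) = 1/(77/9) = 9/77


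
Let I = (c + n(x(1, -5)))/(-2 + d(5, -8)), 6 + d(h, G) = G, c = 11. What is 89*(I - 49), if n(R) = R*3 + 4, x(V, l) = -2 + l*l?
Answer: -19313/4 ≈ -4828.3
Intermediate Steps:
d(h, G) = -6 + G
x(V, l) = -2 + l²
n(R) = 4 + 3*R (n(R) = 3*R + 4 = 4 + 3*R)
I = -21/4 (I = (11 + (4 + 3*(-2 + (-5)²)))/(-2 + (-6 - 8)) = (11 + (4 + 3*(-2 + 25)))/(-2 - 14) = (11 + (4 + 3*23))/(-16) = (11 + (4 + 69))*(-1/16) = (11 + 73)*(-1/16) = 84*(-1/16) = -21/4 ≈ -5.2500)
89*(I - 49) = 89*(-21/4 - 49) = 89*(-217/4) = -19313/4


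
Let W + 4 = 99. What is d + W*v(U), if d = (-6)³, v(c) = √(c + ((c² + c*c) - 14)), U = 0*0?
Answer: -216 + 95*I*√14 ≈ -216.0 + 355.46*I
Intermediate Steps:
W = 95 (W = -4 + 99 = 95)
U = 0
v(c) = √(-14 + c + 2*c²) (v(c) = √(c + ((c² + c²) - 14)) = √(c + (2*c² - 14)) = √(c + (-14 + 2*c²)) = √(-14 + c + 2*c²))
d = -216
d + W*v(U) = -216 + 95*√(-14 + 0 + 2*0²) = -216 + 95*√(-14 + 0 + 2*0) = -216 + 95*√(-14 + 0 + 0) = -216 + 95*√(-14) = -216 + 95*(I*√14) = -216 + 95*I*√14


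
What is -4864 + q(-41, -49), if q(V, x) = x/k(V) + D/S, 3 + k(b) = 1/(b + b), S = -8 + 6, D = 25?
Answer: -2400955/494 ≈ -4860.2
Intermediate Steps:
S = -2
k(b) = -3 + 1/(2*b) (k(b) = -3 + 1/(b + b) = -3 + 1/(2*b))
q(V, x) = -25/2 + x/(-3 + 1/(2*V)) (q(V, x) = x/(-3 + 1/(2*V)) + 25/(-2) = x/(-3 + 1/(2*V)) + 25*(-½) = x/(-3 + 1/(2*V)) - 25/2 = -25/2 + x/(-3 + 1/(2*V)))
-4864 + q(-41, -49) = -4864 + (25 - 150*(-41) - 4*(-41)*(-49))/(2*(-1 + 6*(-41))) = -4864 + (25 + 6150 - 8036)/(2*(-1 - 246)) = -4864 + (½)*(-1861)/(-247) = -4864 + (½)*(-1/247)*(-1861) = -4864 + 1861/494 = -2400955/494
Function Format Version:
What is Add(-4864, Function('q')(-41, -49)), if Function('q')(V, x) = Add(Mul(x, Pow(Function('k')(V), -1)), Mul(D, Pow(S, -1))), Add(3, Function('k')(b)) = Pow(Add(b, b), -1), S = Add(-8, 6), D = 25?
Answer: Rational(-2400955, 494) ≈ -4860.2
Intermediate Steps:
S = -2
Function('k')(b) = Add(-3, Mul(Rational(1, 2), Pow(b, -1))) (Function('k')(b) = Add(-3, Pow(Add(b, b), -1)) = Add(-3, Pow(Mul(2, b), -1)) = Add(-3, Mul(Rational(1, 2), Pow(b, -1))))
Function('q')(V, x) = Add(Rational(-25, 2), Mul(x, Pow(Add(-3, Mul(Rational(1, 2), Pow(V, -1))), -1))) (Function('q')(V, x) = Add(Mul(x, Pow(Add(-3, Mul(Rational(1, 2), Pow(V, -1))), -1)), Mul(25, Pow(-2, -1))) = Add(Mul(x, Pow(Add(-3, Mul(Rational(1, 2), Pow(V, -1))), -1)), Mul(25, Rational(-1, 2))) = Add(Mul(x, Pow(Add(-3, Mul(Rational(1, 2), Pow(V, -1))), -1)), Rational(-25, 2)) = Add(Rational(-25, 2), Mul(x, Pow(Add(-3, Mul(Rational(1, 2), Pow(V, -1))), -1))))
Add(-4864, Function('q')(-41, -49)) = Add(-4864, Mul(Rational(1, 2), Pow(Add(-1, Mul(6, -41)), -1), Add(25, Mul(-150, -41), Mul(-4, -41, -49)))) = Add(-4864, Mul(Rational(1, 2), Pow(Add(-1, -246), -1), Add(25, 6150, -8036))) = Add(-4864, Mul(Rational(1, 2), Pow(-247, -1), -1861)) = Add(-4864, Mul(Rational(1, 2), Rational(-1, 247), -1861)) = Add(-4864, Rational(1861, 494)) = Rational(-2400955, 494)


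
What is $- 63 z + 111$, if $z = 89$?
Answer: $-5496$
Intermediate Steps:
$- 63 z + 111 = \left(-63\right) 89 + 111 = -5607 + 111 = -5496$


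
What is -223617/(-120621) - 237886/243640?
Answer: 4297999779/4898016740 ≈ 0.87750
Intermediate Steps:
-223617/(-120621) - 237886/243640 = -223617*(-1/120621) - 237886*1/243640 = 74539/40207 - 118943/121820 = 4297999779/4898016740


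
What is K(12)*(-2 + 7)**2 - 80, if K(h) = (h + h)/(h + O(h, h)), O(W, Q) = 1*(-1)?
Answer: -280/11 ≈ -25.455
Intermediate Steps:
O(W, Q) = -1
K(h) = 2*h/(-1 + h) (K(h) = (h + h)/(h - 1) = (2*h)/(-1 + h) = 2*h/(-1 + h))
K(12)*(-2 + 7)**2 - 80 = (2*12/(-1 + 12))*(-2 + 7)**2 - 80 = (2*12/11)*5**2 - 80 = (2*12*(1/11))*25 - 80 = (24/11)*25 - 80 = 600/11 - 80 = -280/11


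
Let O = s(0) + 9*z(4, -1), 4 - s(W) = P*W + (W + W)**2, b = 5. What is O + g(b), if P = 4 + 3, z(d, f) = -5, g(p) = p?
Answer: -36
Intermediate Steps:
P = 7
s(W) = 4 - 7*W - 4*W**2 (s(W) = 4 - (7*W + (W + W)**2) = 4 - (7*W + (2*W)**2) = 4 - (7*W + 4*W**2) = 4 - (4*W**2 + 7*W) = 4 + (-7*W - 4*W**2) = 4 - 7*W - 4*W**2)
O = -41 (O = (4 - 7*0 - 4*0**2) + 9*(-5) = (4 + 0 - 4*0) - 45 = (4 + 0 + 0) - 45 = 4 - 45 = -41)
O + g(b) = -41 + 5 = -36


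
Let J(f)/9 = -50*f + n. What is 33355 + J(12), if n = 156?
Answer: 29359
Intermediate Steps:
J(f) = 1404 - 450*f (J(f) = 9*(-50*f + 156) = 9*(156 - 50*f) = 1404 - 450*f)
33355 + J(12) = 33355 + (1404 - 450*12) = 33355 + (1404 - 5400) = 33355 - 3996 = 29359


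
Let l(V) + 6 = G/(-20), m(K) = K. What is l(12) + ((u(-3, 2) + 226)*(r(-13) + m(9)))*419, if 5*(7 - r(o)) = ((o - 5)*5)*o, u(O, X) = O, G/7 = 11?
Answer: -407385517/20 ≈ -2.0369e+7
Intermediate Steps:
G = 77 (G = 7*11 = 77)
l(V) = -197/20 (l(V) = -6 + 77/(-20) = -6 + 77*(-1/20) = -6 - 77/20 = -197/20)
r(o) = 7 - o*(-25 + 5*o)/5 (r(o) = 7 - (o - 5)*5*o/5 = 7 - (-5 + o)*5*o/5 = 7 - (-25 + 5*o)*o/5 = 7 - o*(-25 + 5*o)/5)
l(12) + ((u(-3, 2) + 226)*(r(-13) + m(9)))*419 = -197/20 + ((-3 + 226)*((7 - 1*(-13)² + 5*(-13)) + 9))*419 = -197/20 + (223*((7 - 1*169 - 65) + 9))*419 = -197/20 + (223*((7 - 169 - 65) + 9))*419 = -197/20 + (223*(-227 + 9))*419 = -197/20 + (223*(-218))*419 = -197/20 - 48614*419 = -197/20 - 20369266 = -407385517/20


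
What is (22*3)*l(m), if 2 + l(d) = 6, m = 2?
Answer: 264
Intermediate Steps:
l(d) = 4 (l(d) = -2 + 6 = 4)
(22*3)*l(m) = (22*3)*4 = 66*4 = 264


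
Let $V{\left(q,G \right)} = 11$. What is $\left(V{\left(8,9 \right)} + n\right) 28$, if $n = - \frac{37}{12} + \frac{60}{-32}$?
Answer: $\frac{1015}{6} \approx 169.17$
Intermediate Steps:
$n = - \frac{119}{24}$ ($n = \left(-37\right) \frac{1}{12} + 60 \left(- \frac{1}{32}\right) = - \frac{37}{12} - \frac{15}{8} = - \frac{119}{24} \approx -4.9583$)
$\left(V{\left(8,9 \right)} + n\right) 28 = \left(11 - \frac{119}{24}\right) 28 = \frac{145}{24} \cdot 28 = \frac{1015}{6}$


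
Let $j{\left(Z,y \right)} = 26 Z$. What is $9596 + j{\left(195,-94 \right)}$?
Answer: $14666$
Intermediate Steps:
$9596 + j{\left(195,-94 \right)} = 9596 + 26 \cdot 195 = 9596 + 5070 = 14666$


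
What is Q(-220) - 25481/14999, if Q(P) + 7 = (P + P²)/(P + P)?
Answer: -3545729/29998 ≈ -118.20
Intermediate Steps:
Q(P) = -7 + (P + P²)/(2*P) (Q(P) = -7 + (P + P²)/(P + P) = -7 + (P + P²)/((2*P)) = -7 + (P + P²)*(1/(2*P)) = -7 + (P + P²)/(2*P))
Q(-220) - 25481/14999 = (-13/2 + (½)*(-220)) - 25481/14999 = (-13/2 - 110) - 25481/14999 = -233/2 - 1*25481/14999 = -233/2 - 25481/14999 = -3545729/29998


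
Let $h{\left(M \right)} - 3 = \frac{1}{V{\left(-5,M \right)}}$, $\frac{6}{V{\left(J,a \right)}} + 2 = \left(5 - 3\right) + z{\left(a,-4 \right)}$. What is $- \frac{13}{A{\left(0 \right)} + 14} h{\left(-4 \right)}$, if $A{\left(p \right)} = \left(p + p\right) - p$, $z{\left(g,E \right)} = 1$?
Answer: $- \frac{247}{84} \approx -2.9405$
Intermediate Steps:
$V{\left(J,a \right)} = 6$ ($V{\left(J,a \right)} = \frac{6}{-2 + \left(\left(5 - 3\right) + 1\right)} = \frac{6}{-2 + \left(2 + 1\right)} = \frac{6}{-2 + 3} = \frac{6}{1} = 6 \cdot 1 = 6$)
$A{\left(p \right)} = p$ ($A{\left(p \right)} = 2 p - p = p$)
$h{\left(M \right)} = \frac{19}{6}$ ($h{\left(M \right)} = 3 + \frac{1}{6} = \frac{19}{6}$)
$- \frac{13}{A{\left(0 \right)} + 14} h{\left(-4 \right)} = - \frac{13}{0 + 14} \cdot \frac{19}{6} = - \frac{13}{14} \cdot \frac{19}{6} = \left(-13\right) \frac{1}{14} \cdot \frac{19}{6} = \left(- \frac{13}{14}\right) \frac{19}{6} = - \frac{247}{84}$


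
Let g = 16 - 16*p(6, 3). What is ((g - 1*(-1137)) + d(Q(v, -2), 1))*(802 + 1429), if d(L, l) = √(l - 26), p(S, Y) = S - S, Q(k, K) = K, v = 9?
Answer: 2572343 + 11155*I ≈ 2.5723e+6 + 11155.0*I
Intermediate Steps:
p(S, Y) = 0
d(L, l) = √(-26 + l)
g = 16 (g = 16 - 16*0 = 16 + 0 = 16)
((g - 1*(-1137)) + d(Q(v, -2), 1))*(802 + 1429) = ((16 - 1*(-1137)) + √(-26 + 1))*(802 + 1429) = ((16 + 1137) + √(-25))*2231 = (1153 + 5*I)*2231 = 2572343 + 11155*I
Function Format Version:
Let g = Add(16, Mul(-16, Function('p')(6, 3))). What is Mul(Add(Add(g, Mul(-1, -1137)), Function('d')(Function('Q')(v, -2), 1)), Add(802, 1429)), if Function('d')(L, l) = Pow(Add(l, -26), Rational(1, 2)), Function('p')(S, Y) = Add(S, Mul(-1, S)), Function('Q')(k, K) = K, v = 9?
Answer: Add(2572343, Mul(11155, I)) ≈ Add(2.5723e+6, Mul(11155., I))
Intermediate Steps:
Function('p')(S, Y) = 0
Function('d')(L, l) = Pow(Add(-26, l), Rational(1, 2))
g = 16 (g = Add(16, Mul(-16, 0)) = Add(16, 0) = 16)
Mul(Add(Add(g, Mul(-1, -1137)), Function('d')(Function('Q')(v, -2), 1)), Add(802, 1429)) = Mul(Add(Add(16, Mul(-1, -1137)), Pow(Add(-26, 1), Rational(1, 2))), Add(802, 1429)) = Mul(Add(Add(16, 1137), Pow(-25, Rational(1, 2))), 2231) = Mul(Add(1153, Mul(5, I)), 2231) = Add(2572343, Mul(11155, I))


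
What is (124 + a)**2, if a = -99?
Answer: 625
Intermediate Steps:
(124 + a)**2 = (124 - 99)**2 = 25**2 = 625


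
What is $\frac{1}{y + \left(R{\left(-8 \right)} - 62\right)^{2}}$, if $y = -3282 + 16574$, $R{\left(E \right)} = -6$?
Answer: $\frac{1}{17916} \approx 5.5816 \cdot 10^{-5}$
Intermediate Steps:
$y = 13292$
$\frac{1}{y + \left(R{\left(-8 \right)} - 62\right)^{2}} = \frac{1}{13292 + \left(-6 - 62\right)^{2}} = \frac{1}{13292 + \left(-68\right)^{2}} = \frac{1}{13292 + 4624} = \frac{1}{17916}$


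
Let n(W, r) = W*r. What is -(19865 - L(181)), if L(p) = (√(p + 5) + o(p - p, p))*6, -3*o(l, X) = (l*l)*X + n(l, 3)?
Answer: -19865 + 6*√186 ≈ -19783.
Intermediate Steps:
o(l, X) = -l - X*l²/3 (o(l, X) = -((l*l)*X + l*3)/3 = -(l²*X + 3*l)/3 = -(X*l² + 3*l)/3 = -(3*l + X*l²)/3 = -l - X*l²/3)
L(p) = 6*√(5 + p) (L(p) = (√(p + 5) + (p - p)*(-3 - p*(p - p))/3)*6 = (√(5 + p) + (⅓)*0*(-3 - 1*p*0))*6 = (√(5 + p) + (⅓)*0*(-3 + 0))*6 = (√(5 + p) + (⅓)*0*(-3))*6 = (√(5 + p) + 0)*6 = √(5 + p)*6 = 6*√(5 + p))
-(19865 - L(181)) = -(19865 - 6*√(5 + 181)) = -(19865 - 6*√186) = -19865 + 6*√186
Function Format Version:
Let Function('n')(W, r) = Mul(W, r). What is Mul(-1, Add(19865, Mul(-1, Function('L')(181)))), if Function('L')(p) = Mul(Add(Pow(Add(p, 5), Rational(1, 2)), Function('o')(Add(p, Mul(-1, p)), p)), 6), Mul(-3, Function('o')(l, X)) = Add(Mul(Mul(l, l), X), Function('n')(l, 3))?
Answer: Add(-19865, Mul(6, Pow(186, Rational(1, 2)))) ≈ -19783.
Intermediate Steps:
Function('o')(l, X) = Add(Mul(-1, l), Mul(Rational(-1, 3), X, Pow(l, 2))) (Function('o')(l, X) = Mul(Rational(-1, 3), Add(Mul(Mul(l, l), X), Mul(l, 3))) = Mul(Rational(-1, 3), Add(Mul(Pow(l, 2), X), Mul(3, l))) = Mul(Rational(-1, 3), Add(Mul(X, Pow(l, 2)), Mul(3, l))) = Mul(Rational(-1, 3), Add(Mul(3, l), Mul(X, Pow(l, 2)))) = Add(Mul(-1, l), Mul(Rational(-1, 3), X, Pow(l, 2))))
Function('L')(p) = Mul(6, Pow(Add(5, p), Rational(1, 2))) (Function('L')(p) = Mul(Add(Pow(Add(p, 5), Rational(1, 2)), Mul(Rational(1, 3), Add(p, Mul(-1, p)), Add(-3, Mul(-1, p, Add(p, Mul(-1, p)))))), 6) = Mul(Add(Pow(Add(5, p), Rational(1, 2)), Mul(Rational(1, 3), 0, Add(-3, Mul(-1, p, 0)))), 6) = Mul(Add(Pow(Add(5, p), Rational(1, 2)), Mul(Rational(1, 3), 0, Add(-3, 0))), 6) = Mul(Add(Pow(Add(5, p), Rational(1, 2)), Mul(Rational(1, 3), 0, -3)), 6) = Mul(Add(Pow(Add(5, p), Rational(1, 2)), 0), 6) = Mul(Pow(Add(5, p), Rational(1, 2)), 6) = Mul(6, Pow(Add(5, p), Rational(1, 2))))
Mul(-1, Add(19865, Mul(-1, Function('L')(181)))) = Mul(-1, Add(19865, Mul(-1, Mul(6, Pow(Add(5, 181), Rational(1, 2)))))) = Mul(-1, Add(19865, Mul(-1, Mul(6, Pow(186, Rational(1, 2)))))) = Mul(-1, Add(19865, Mul(-6, Pow(186, Rational(1, 2))))) = Add(-19865, Mul(6, Pow(186, Rational(1, 2))))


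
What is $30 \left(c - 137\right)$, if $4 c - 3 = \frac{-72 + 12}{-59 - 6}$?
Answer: $- \frac{106095}{26} \approx -4080.6$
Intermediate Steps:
$c = \frac{51}{52}$ ($c = \frac{3}{4} + \frac{\left(-72 + 12\right) \frac{1}{-59 - 6}}{4} = \frac{3}{4} + \frac{\left(-60\right) \frac{1}{-65}}{4} = \frac{3}{4} + \frac{\left(-60\right) \left(- \frac{1}{65}\right)}{4} = \frac{3}{4} + \frac{1}{4} \cdot \frac{12}{13} = \frac{3}{4} + \frac{3}{13} = \frac{51}{52} \approx 0.98077$)
$30 \left(c - 137\right) = 30 \left(\frac{51}{52} - 137\right) = 30 \left(- \frac{7073}{52}\right) = - \frac{106095}{26}$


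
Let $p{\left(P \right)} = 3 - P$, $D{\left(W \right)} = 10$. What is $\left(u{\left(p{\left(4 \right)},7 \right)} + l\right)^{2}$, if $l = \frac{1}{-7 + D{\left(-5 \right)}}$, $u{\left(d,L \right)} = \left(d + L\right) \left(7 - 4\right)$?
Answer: $\frac{3025}{9} \approx 336.11$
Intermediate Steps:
$u{\left(d,L \right)} = 3 L + 3 d$ ($u{\left(d,L \right)} = \left(L + d\right) 3 = 3 L + 3 d$)
$l = \frac{1}{3}$ ($l = \frac{1}{-7 + 10} = \frac{1}{3} \approx 0.33333$)
$\left(u{\left(p{\left(4 \right)},7 \right)} + l\right)^{2} = \left(\left(3 \cdot 7 + 3 \left(3 - 4\right)\right) + \frac{1}{3}\right)^{2} = \left(\left(21 + 3 \left(3 - 4\right)\right) + \frac{1}{3}\right)^{2} = \left(\left(21 + 3 \left(-1\right)\right) + \frac{1}{3}\right)^{2} = \left(\left(21 - 3\right) + \frac{1}{3}\right)^{2} = \left(18 + \frac{1}{3}\right)^{2} = \left(\frac{55}{3}\right)^{2} = \frac{3025}{9}$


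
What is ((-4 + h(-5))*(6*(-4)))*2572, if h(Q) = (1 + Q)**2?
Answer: -740736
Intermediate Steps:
((-4 + h(-5))*(6*(-4)))*2572 = ((-4 + (1 - 5)**2)*(6*(-4)))*2572 = ((-4 + (-4)**2)*(-24))*2572 = ((-4 + 16)*(-24))*2572 = (12*(-24))*2572 = -288*2572 = -740736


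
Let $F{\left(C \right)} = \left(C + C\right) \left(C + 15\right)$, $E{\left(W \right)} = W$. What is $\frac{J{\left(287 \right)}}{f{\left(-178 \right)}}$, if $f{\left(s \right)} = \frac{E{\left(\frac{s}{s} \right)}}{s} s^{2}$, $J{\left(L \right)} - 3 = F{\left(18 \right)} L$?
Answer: $- \frac{3831}{2} \approx -1915.5$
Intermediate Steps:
$F{\left(C \right)} = 2 C \left(15 + C\right)$
$J{\left(L \right)} = 3 + 1188 L$ ($J{\left(L \right)} = 3 + 2 \cdot 18 \left(15 + 18\right) L = 3 + 2 \cdot 18 \cdot 33 L = 3 + 1188 L$)
$f{\left(s \right)} = s$ ($f{\left(s \right)} = \frac{s \frac{1}{s}}{s} s^{2} = 1 \frac{1}{s} s^{2} = \frac{s^{2}}{s} = s$)
$\frac{J{\left(287 \right)}}{f{\left(-178 \right)}} = \frac{3 + 1188 \cdot 287}{-178} = \left(3 + 340956\right) \left(- \frac{1}{178}\right) = 340959 \left(- \frac{1}{178}\right) = - \frac{3831}{2}$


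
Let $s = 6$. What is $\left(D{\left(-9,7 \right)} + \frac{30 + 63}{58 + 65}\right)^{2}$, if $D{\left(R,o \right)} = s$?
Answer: $\frac{76729}{1681} \approx 45.645$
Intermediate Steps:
$D{\left(R,o \right)} = 6$
$\left(D{\left(-9,7 \right)} + \frac{30 + 63}{58 + 65}\right)^{2} = \left(6 + \frac{30 + 63}{58 + 65}\right)^{2} = \left(6 + \frac{93}{123}\right)^{2} = \left(6 + 93 \cdot \frac{1}{123}\right)^{2} = \left(6 + \frac{31}{41}\right)^{2} = \left(\frac{277}{41}\right)^{2} = \frac{76729}{1681}$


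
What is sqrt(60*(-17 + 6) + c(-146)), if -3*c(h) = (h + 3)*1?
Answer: I*sqrt(5511)/3 ≈ 24.745*I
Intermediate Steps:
c(h) = -1 - h/3 (c(h) = -(h + 3)/3 = -(3 + h)/3 = -1 - h/3)
sqrt(60*(-17 + 6) + c(-146)) = sqrt(60*(-17 + 6) + (-1 - 1/3*(-146))) = sqrt(60*(-11) + (-1 + 146/3)) = sqrt(-660 + 143/3) = sqrt(-1837/3) = I*sqrt(5511)/3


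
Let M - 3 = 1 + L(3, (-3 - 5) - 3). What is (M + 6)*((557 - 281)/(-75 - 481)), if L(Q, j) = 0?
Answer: -690/139 ≈ -4.9640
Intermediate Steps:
M = 4 (M = 3 + (1 + 0) = 3 + 1 = 4)
(M + 6)*((557 - 281)/(-75 - 481)) = (4 + 6)*((557 - 281)/(-75 - 481)) = 10*(276/(-556)) = 10*(276*(-1/556)) = 10*(-69/139) = -690/139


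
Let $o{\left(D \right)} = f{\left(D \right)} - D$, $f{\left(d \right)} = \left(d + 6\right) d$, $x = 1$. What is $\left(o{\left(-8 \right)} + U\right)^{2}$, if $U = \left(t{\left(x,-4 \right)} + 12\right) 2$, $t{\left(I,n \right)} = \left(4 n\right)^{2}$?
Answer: $313600$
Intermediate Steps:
$f{\left(d \right)} = d \left(6 + d\right)$ ($f{\left(d \right)} = \left(6 + d\right) d = d \left(6 + d\right)$)
$o{\left(D \right)} = - D + D \left(6 + D\right)$ ($o{\left(D \right)} = D \left(6 + D\right) - D = - D + D \left(6 + D\right)$)
$t{\left(I,n \right)} = 16 n^{2}$
$U = 536$ ($U = \left(16 \left(-4\right)^{2} + 12\right) 2 = \left(16 \cdot 16 + 12\right) 2 = \left(256 + 12\right) 2 = 268 \cdot 2 = 536$)
$\left(o{\left(-8 \right)} + U\right)^{2} = \left(- 8 \left(5 - 8\right) + 536\right)^{2} = \left(\left(-8\right) \left(-3\right) + 536\right)^{2} = \left(24 + 536\right)^{2} = 560^{2} = 313600$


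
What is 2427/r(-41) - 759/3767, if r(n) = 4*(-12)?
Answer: -3059647/60272 ≈ -50.764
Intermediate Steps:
r(n) = -48
2427/r(-41) - 759/3767 = 2427/(-48) - 759/3767 = 2427*(-1/48) - 759*1/3767 = -809/16 - 759/3767 = -3059647/60272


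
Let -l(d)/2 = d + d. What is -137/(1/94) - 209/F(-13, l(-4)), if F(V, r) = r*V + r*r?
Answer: -618353/48 ≈ -12882.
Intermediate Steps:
l(d) = -4*d (l(d) = -2*(d + d) = -4*d)
F(V, r) = r² + V*r (F(V, r) = V*r + r² = r² + V*r)
-137/(1/94) - 209/F(-13, l(-4)) = -137/(1/94) - 209*1/(16*(-13 - 4*(-4))) = -137/1/94 - 209*1/(16*(-13 + 16)) = -137*94 - 209/(16*3) = -12878 - 209/48 = -618353/48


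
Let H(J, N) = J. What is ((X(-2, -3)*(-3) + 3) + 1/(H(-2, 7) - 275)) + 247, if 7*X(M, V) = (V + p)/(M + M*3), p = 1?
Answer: 1938141/7756 ≈ 249.89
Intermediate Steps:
X(M, V) = (1 + V)/(28*M) (X(M, V) = ((V + 1)/(M + M*3))/7 = ((1 + V)/(M + 3*M))/7 = ((1 + V)/((4*M)))/7 = ((1 + V)*(1/(4*M)))/7 = ((1 + V)/(4*M))/7 = (1 + V)/(28*M))
((X(-2, -3)*(-3) + 3) + 1/(H(-2, 7) - 275)) + 247 = ((((1/28)*(1 - 3)/(-2))*(-3) + 3) + 1/(-2 - 275)) + 247 = ((((1/28)*(-½)*(-2))*(-3) + 3) + 1/(-277)) + 247 = (((1/28)*(-3) + 3) - 1/277) + 247 = ((-3/28 + 3) - 1/277) + 247 = (81/28 - 1/277) + 247 = 22409/7756 + 247 = 1938141/7756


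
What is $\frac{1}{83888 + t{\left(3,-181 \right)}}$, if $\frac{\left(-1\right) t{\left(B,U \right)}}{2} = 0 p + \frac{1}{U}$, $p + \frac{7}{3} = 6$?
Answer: $\frac{181}{15183730} \approx 1.1921 \cdot 10^{-5}$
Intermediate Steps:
$p = \frac{11}{3}$ ($p = - \frac{7}{3} + 6 = \frac{11}{3} \approx 3.6667$)
$t{\left(B,U \right)} = - \frac{2}{U}$ ($t{\left(B,U \right)} = - 2 \left(0 \cdot \frac{11}{3} + \frac{1}{U}\right) = - 2 \left(0 + \frac{1}{U}\right) = - \frac{2}{U}$)
$\frac{1}{83888 + t{\left(3,-181 \right)}} = \frac{1}{83888 - \frac{2}{-181}} = \frac{1}{83888 - - \frac{2}{181}} = \frac{1}{83888 + \frac{2}{181}} = \frac{1}{\frac{15183730}{181}} = \frac{181}{15183730}$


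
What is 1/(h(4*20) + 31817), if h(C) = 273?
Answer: 1/32090 ≈ 3.1162e-5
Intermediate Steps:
1/(h(4*20) + 31817) = 1/(273 + 31817) = 1/32090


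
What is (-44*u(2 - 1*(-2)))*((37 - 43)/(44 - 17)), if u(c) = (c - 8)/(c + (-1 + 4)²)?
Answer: -352/117 ≈ -3.0085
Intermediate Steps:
u(c) = (-8 + c)/(9 + c) (u(c) = (-8 + c)/(c + 3²) = (-8 + c)/(c + 9) = (-8 + c)/(9 + c))
(-44*u(2 - 1*(-2)))*((37 - 43)/(44 - 17)) = (-44*(-8 + (2 - 1*(-2)))/(9 + (2 - 1*(-2))))*((37 - 43)/(44 - 17)) = (-44*(-8 + (2 + 2))/(9 + (2 + 2)))*(-6/27) = (-44*(-8 + 4)/(9 + 4))*(-6*1/27) = -44*(-4)/13*(-2/9) = -44*(-4/13)*(-2/9) = (176/13)*(-2/9) = -352/117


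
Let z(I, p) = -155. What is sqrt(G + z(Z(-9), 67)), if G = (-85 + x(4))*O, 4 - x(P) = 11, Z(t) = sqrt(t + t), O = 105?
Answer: I*sqrt(9815) ≈ 99.071*I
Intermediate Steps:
Z(t) = sqrt(2)*sqrt(t) (Z(t) = sqrt(2*t) = sqrt(2)*sqrt(t))
x(P) = -7 (x(P) = 4 - 1*11 = 4 - 11 = -7)
G = -9660 (G = (-85 - 7)*105 = -92*105 = -9660)
sqrt(G + z(Z(-9), 67)) = sqrt(-9660 - 155) = sqrt(-9815) = I*sqrt(9815)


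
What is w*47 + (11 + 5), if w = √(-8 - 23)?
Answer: 16 + 47*I*√31 ≈ 16.0 + 261.69*I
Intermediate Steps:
w = I*√31 (w = √(-31) = I*√31 ≈ 5.5678*I)
w*47 + (11 + 5) = (I*√31)*47 + (11 + 5) = 47*I*√31 + 16 = 16 + 47*I*√31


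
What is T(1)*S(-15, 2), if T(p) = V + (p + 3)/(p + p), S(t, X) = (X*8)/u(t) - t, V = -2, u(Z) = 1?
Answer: 0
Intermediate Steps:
S(t, X) = -t + 8*X (S(t, X) = (X*8)/1 - t = (8*X)*1 - t = 8*X - t = -t + 8*X)
T(p) = -2 + (3 + p)/(2*p) (T(p) = -2 + (p + 3)/(p + p) = -2 + (3 + p)/((2*p)) = -2 + (3 + p)*(1/(2*p)) = -2 + (3 + p)/(2*p))
T(1)*S(-15, 2) = ((3/2)*(1 - 1*1)/1)*(-1*(-15) + 8*2) = ((3/2)*1*(1 - 1))*(15 + 16) = ((3/2)*1*0)*31 = 0*31 = 0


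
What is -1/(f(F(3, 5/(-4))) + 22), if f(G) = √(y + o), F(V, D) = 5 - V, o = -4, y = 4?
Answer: -1/22 ≈ -0.045455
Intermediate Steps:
f(G) = 0 (f(G) = √(4 - 4) = √0 = 0)
-1/(f(F(3, 5/(-4))) + 22) = -1/(0 + 22) = -1/22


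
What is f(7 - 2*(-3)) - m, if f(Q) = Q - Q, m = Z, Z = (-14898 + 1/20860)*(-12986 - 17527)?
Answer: -1354656364161/2980 ≈ -4.5458e+8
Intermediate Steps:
Z = 1354656364161/2980 (Z = (-14898 + 1/20860)*(-30513) = -310772279/20860*(-30513) = 1354656364161/2980 ≈ 4.5458e+8)
m = 1354656364161/2980 ≈ 4.5458e+8
f(Q) = 0
f(7 - 2*(-3)) - m = 0 - 1*1354656364161/2980 = 0 - 1354656364161/2980 = -1354656364161/2980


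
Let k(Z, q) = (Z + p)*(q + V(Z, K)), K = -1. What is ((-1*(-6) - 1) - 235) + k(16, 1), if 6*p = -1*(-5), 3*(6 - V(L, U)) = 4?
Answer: -2423/18 ≈ -134.61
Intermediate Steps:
V(L, U) = 14/3 (V(L, U) = 6 - ⅓*4 = 6 - 4/3 = 14/3)
p = ⅚ (p = (-1*(-5))/6 = (⅙)*5 = ⅚ ≈ 0.83333)
k(Z, q) = (⅚ + Z)*(14/3 + q) (k(Z, q) = (Z + ⅚)*(q + 14/3) = (⅚ + Z)*(14/3 + q))
((-1*(-6) - 1) - 235) + k(16, 1) = ((-1*(-6) - 1) - 235) + (35/9 + (⅚)*1 + (14/3)*16 + 16*1) = ((6 - 1) - 235) + (35/9 + ⅚ + 224/3 + 16) = (5 - 235) + 1717/18 = -230 + 1717/18 = -2423/18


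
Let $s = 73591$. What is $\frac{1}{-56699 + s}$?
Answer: $\frac{1}{16892} \approx 5.92 \cdot 10^{-5}$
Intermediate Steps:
$\frac{1}{-56699 + s} = \frac{1}{-56699 + 73591} = \frac{1}{16892}$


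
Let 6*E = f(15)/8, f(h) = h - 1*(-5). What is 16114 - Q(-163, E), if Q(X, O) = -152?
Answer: 16266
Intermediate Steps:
f(h) = 5 + h (f(h) = h + 5 = 5 + h)
E = 5/12 (E = ((5 + 15)/8)/6 = (20*(⅛))/6 = (⅙)*(5/2) = 5/12 ≈ 0.41667)
16114 - Q(-163, E) = 16114 - 1*(-152) = 16114 + 152 = 16266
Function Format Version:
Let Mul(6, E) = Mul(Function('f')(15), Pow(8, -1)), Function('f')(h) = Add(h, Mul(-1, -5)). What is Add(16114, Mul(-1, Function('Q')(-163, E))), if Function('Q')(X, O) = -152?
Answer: 16266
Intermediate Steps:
Function('f')(h) = Add(5, h) (Function('f')(h) = Add(h, 5) = Add(5, h))
E = Rational(5, 12) (E = Mul(Rational(1, 6), Mul(Add(5, 15), Pow(8, -1))) = Mul(Rational(1, 6), Mul(20, Rational(1, 8))) = Mul(Rational(1, 6), Rational(5, 2)) = Rational(5, 12) ≈ 0.41667)
Add(16114, Mul(-1, Function('Q')(-163, E))) = Add(16114, Mul(-1, -152)) = Add(16114, 152) = 16266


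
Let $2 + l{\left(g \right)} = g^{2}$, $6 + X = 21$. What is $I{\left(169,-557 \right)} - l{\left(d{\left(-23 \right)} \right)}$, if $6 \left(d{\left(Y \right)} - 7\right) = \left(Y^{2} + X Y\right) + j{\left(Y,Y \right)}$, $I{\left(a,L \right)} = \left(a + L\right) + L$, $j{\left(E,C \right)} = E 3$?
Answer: $- \frac{58597}{36} \approx -1627.7$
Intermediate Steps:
$j{\left(E,C \right)} = 3 E$
$X = 15$ ($X = -6 + 21 = 15$)
$I{\left(a,L \right)} = a + 2 L$ ($I{\left(a,L \right)} = \left(L + a\right) + L = a + 2 L$)
$d{\left(Y \right)} = 7 + 3 Y + \frac{Y^{2}}{6}$ ($d{\left(Y \right)} = 7 + \frac{\left(Y^{2} + 15 Y\right) + 3 Y}{6} = 7 + \frac{Y^{2} + 18 Y}{6} = 7 + \left(3 Y + \frac{Y^{2}}{6}\right) = 7 + 3 Y + \frac{Y^{2}}{6}$)
$l{\left(g \right)} = -2 + g^{2}$
$I{\left(169,-557 \right)} - l{\left(d{\left(-23 \right)} \right)} = \left(169 + 2 \left(-557\right)\right) - \left(-2 + \left(7 + 3 \left(-23\right) + \frac{\left(-23\right)^{2}}{6}\right)^{2}\right) = \left(169 - 1114\right) - \left(-2 + \left(7 - 69 + \frac{1}{6} \cdot 529\right)^{2}\right) = -945 - \left(-2 + \left(7 - 69 + \frac{529}{6}\right)^{2}\right) = -945 - \left(-2 + \left(\frac{157}{6}\right)^{2}\right) = -945 - \left(-2 + \frac{24649}{36}\right) = -945 - \frac{24577}{36} = - \frac{58597}{36}$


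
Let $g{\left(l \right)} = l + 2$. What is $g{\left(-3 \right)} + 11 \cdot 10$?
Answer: $109$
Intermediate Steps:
$g{\left(l \right)} = 2 + l$
$g{\left(-3 \right)} + 11 \cdot 10 = \left(2 - 3\right) + 11 \cdot 10 = -1 + 110 = 109$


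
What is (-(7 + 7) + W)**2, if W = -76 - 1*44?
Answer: 17956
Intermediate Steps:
W = -120 (W = -76 - 44 = -120)
(-(7 + 7) + W)**2 = (-(7 + 7) - 120)**2 = (-1*14 - 120)**2 = (-14 - 120)**2 = (-134)**2 = 17956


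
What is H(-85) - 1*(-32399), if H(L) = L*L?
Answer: 39624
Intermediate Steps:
H(L) = L²
H(-85) - 1*(-32399) = (-85)² - 1*(-32399) = 7225 + 32399 = 39624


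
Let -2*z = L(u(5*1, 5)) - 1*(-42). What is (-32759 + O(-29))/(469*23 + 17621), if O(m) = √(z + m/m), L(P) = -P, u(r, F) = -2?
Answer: -32759/28408 + I*√21/28408 ≈ -1.1532 + 0.00016131*I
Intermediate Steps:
z = -22 (z = -(-1*(-2) - 1*(-42))/2 = -(2 + 42)/2 = -½*44 = -22)
O(m) = I*√21 (O(m) = √(-22 + m/m) = √(-22 + 1) = √(-21) = I*√21)
(-32759 + O(-29))/(469*23 + 17621) = (-32759 + I*√21)/(469*23 + 17621) = (-32759 + I*√21)/(10787 + 17621) = (-32759 + I*√21)/28408 = (-32759 + I*√21)*(1/28408) = -32759/28408 + I*√21/28408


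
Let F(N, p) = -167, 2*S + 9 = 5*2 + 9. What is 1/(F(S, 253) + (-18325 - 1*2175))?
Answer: -1/20667 ≈ -4.8386e-5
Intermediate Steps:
S = 5 (S = -9/2 + (5*2 + 9)/2 = -9/2 + (10 + 9)/2 = -9/2 + (1/2)*19 = -9/2 + 19/2 = 5)
1/(F(S, 253) + (-18325 - 1*2175)) = 1/(-167 + (-18325 - 1*2175)) = 1/(-167 + (-18325 - 2175)) = 1/(-167 - 20500) = 1/(-20667) = -1/20667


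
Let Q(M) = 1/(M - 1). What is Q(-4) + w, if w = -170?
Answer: -851/5 ≈ -170.20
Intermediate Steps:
Q(M) = 1/(-1 + M)
Q(-4) + w = 1/(-1 - 4) - 170 = 1/(-5) - 170 = -⅕ - 170 = -851/5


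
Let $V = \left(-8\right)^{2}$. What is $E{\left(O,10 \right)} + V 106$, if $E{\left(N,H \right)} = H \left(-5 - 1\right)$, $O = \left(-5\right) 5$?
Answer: $6724$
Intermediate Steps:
$O = -25$
$V = 64$
$E{\left(N,H \right)} = - 6 H$ ($E{\left(N,H \right)} = H \left(-6\right) = - 6 H$)
$E{\left(O,10 \right)} + V 106 = \left(-6\right) 10 + 64 \cdot 106 = -60 + 6784 = 6724$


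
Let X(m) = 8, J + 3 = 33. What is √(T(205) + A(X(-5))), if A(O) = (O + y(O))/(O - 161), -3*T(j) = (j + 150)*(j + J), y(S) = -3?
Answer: 2*I*√18082390/51 ≈ 166.76*I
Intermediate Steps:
J = 30 (J = -3 + 33 = 30)
T(j) = -(30 + j)*(150 + j)/3 (T(j) = -(j + 150)*(j + 30)/3 = -(150 + j)*(30 + j)/3 = -(30 + j)*(150 + j)/3)
A(O) = (-3 + O)/(-161 + O) (A(O) = (O - 3)/(O - 161) = (-3 + O)/(-161 + O))
√(T(205) + A(X(-5))) = √((-1500 - 60*205 - ⅓*205²) + (-3 + 8)/(-161 + 8)) = √((-1500 - 12300 - ⅓*42025) + 5/(-153)) = √((-1500 - 12300 - 42025/3) - 1/153*5) = √(-83425/3 - 5/153) = √(-4254680/153) = 2*I*√18082390/51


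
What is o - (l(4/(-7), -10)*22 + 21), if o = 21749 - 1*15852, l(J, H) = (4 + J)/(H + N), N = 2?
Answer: 41198/7 ≈ 5885.4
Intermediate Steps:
l(J, H) = (4 + J)/(2 + H) (l(J, H) = (4 + J)/(H + 2) = (4 + J)/(2 + H))
o = 5897 (o = 21749 - 15852 = 5897)
o - (l(4/(-7), -10)*22 + 21) = 5897 - (((4 + 4/(-7))/(2 - 10))*22 + 21) = 5897 - (((4 + 4*(-⅐))/(-8))*22 + 21) = 5897 - (-(4 - 4/7)/8*22 + 21) = 5897 - (-⅛*24/7*22 + 21) = 5897 - (-3/7*22 + 21) = 5897 - (-66/7 + 21) = 5897 - 1*81/7 = 5897 - 81/7 = 41198/7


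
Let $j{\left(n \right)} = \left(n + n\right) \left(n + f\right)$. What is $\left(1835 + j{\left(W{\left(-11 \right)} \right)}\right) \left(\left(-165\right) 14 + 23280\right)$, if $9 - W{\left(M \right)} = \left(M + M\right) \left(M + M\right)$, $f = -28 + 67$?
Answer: $8724253950$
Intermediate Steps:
$f = 39$
$W{\left(M \right)} = 9 - 4 M^{2}$ ($W{\left(M \right)} = 9 - \left(M + M\right) \left(M + M\right) = 9 - 2 M 2 M = 9 - 4 M^{2}$)
$j{\left(n \right)} = 2 n \left(39 + n\right)$ ($j{\left(n \right)} = \left(n + n\right) \left(n + 39\right) = 2 n \left(39 + n\right)$)
$\left(1835 + j{\left(W{\left(-11 \right)} \right)}\right) \left(\left(-165\right) 14 + 23280\right) = \left(1835 + 2 \left(9 - 4 \left(-11\right)^{2}\right) \left(39 + \left(9 - 4 \left(-11\right)^{2}\right)\right)\right) \left(\left(-165\right) 14 + 23280\right) = \left(1835 + 2 \left(9 - 484\right) \left(39 + \left(9 - 484\right)\right)\right) \left(-2310 + 23280\right) = \left(1835 + 2 \left(9 - 484\right) \left(39 + \left(9 - 484\right)\right)\right) 20970 = \left(1835 + 2 \left(-475\right) \left(39 - 475\right)\right) 20970 = \left(1835 + 2 \left(-475\right) \left(-436\right)\right) 20970 = \left(1835 + 414200\right) 20970 = 416035 \cdot 20970 = 8724253950$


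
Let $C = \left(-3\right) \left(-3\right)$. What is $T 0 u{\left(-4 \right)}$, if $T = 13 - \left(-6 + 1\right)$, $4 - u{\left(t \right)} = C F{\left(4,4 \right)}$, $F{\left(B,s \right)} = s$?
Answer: $0$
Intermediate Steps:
$C = 9$
$u{\left(t \right)} = -32$ ($u{\left(t \right)} = 4 - 9 \cdot 4 = 4 - 36 = -32$)
$T = 18$ ($T = 13 - -5 = 13 + 5 = 18$)
$T 0 u{\left(-4 \right)} = 18 \cdot 0 \left(-32\right) = 0 \left(-32\right) = 0$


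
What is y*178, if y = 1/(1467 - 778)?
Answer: 178/689 ≈ 0.25835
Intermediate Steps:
y = 1/689 ≈ 0.0014514
y*178 = (1/689)*178 = 178/689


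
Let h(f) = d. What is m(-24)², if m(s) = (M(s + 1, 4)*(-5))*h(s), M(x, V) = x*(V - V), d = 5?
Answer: 0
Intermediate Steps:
M(x, V) = 0 (M(x, V) = x*0 = 0)
h(f) = 5
m(s) = 0 (m(s) = (0*(-5))*5 = 0*5 = 0)
m(-24)² = 0² = 0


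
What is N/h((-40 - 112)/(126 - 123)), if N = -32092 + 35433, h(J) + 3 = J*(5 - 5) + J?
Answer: -10023/161 ≈ -62.255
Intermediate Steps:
h(J) = -3 + J (h(J) = -3 + (J*(5 - 5) + J) = -3 + (J*0 + J) = -3 + (0 + J) = -3 + J)
N = 3341
N/h((-40 - 112)/(126 - 123)) = 3341/(-3 + (-40 - 112)/(126 - 123)) = 3341/(-3 - 152/3) = 3341/(-161/3) = 3341*(-3/161) = -10023/161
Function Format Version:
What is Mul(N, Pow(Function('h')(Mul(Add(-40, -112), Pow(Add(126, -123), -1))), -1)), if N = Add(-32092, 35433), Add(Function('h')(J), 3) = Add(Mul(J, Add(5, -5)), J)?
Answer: Rational(-10023, 161) ≈ -62.255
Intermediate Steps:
Function('h')(J) = Add(-3, J) (Function('h')(J) = Add(-3, Add(Mul(J, Add(5, -5)), J)) = Add(-3, Add(Mul(J, 0), J)) = Add(-3, Add(0, J)) = Add(-3, J))
N = 3341
Mul(N, Pow(Function('h')(Mul(Add(-40, -112), Pow(Add(126, -123), -1))), -1)) = Mul(3341, Pow(Add(-3, Mul(Add(-40, -112), Pow(Add(126, -123), -1))), -1)) = Mul(3341, Pow(Add(-3, Mul(-152, Pow(3, -1))), -1)) = Mul(3341, Pow(Add(-3, Mul(-152, Rational(1, 3))), -1)) = Mul(3341, Pow(Add(-3, Rational(-152, 3)), -1)) = Mul(3341, Pow(Rational(-161, 3), -1)) = Mul(3341, Rational(-3, 161)) = Rational(-10023, 161)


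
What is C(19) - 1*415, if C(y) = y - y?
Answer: -415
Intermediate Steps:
C(y) = 0
C(19) - 1*415 = 0 - 1*415 = 0 - 415 = -415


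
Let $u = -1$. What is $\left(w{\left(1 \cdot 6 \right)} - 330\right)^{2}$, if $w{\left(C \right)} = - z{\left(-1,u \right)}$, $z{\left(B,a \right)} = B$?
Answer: $108241$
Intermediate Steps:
$w{\left(C \right)} = 1$ ($w{\left(C \right)} = \left(-1\right) \left(-1\right) = 1$)
$\left(w{\left(1 \cdot 6 \right)} - 330\right)^{2} = \left(1 - 330\right)^{2} = \left(-329\right)^{2} = 108241$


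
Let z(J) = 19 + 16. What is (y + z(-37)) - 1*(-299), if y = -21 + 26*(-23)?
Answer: -285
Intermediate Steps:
z(J) = 35
y = -619 (y = -21 - 598 = -619)
(y + z(-37)) - 1*(-299) = (-619 + 35) - 1*(-299) = -584 + 299 = -285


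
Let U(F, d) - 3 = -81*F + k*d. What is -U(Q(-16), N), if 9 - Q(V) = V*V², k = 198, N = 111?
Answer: 310524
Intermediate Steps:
Q(V) = 9 - V³ (Q(V) = 9 - V*V² = 9 - V³)
U(F, d) = 3 - 81*F + 198*d (U(F, d) = 3 + (-81*F + 198*d) = 3 - 81*F + 198*d)
-U(Q(-16), N) = -(3 - 81*(9 - 1*(-16)³) + 198*111) = -(3 - 81*(9 - 1*(-4096)) + 21978) = -(3 - 81*(9 + 4096) + 21978) = -(3 - 81*4105 + 21978) = -(3 - 332505 + 21978) = -1*(-310524) = 310524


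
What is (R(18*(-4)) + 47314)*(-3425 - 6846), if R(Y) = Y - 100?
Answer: -484195482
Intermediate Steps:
R(Y) = -100 + Y
(R(18*(-4)) + 47314)*(-3425 - 6846) = ((-100 + 18*(-4)) + 47314)*(-3425 - 6846) = ((-100 - 72) + 47314)*(-10271) = (-172 + 47314)*(-10271) = 47142*(-10271) = -484195482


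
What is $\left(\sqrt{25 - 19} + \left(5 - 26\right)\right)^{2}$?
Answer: $\left(21 - \sqrt{6}\right)^{2} \approx 344.12$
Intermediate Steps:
$\left(\sqrt{25 - 19} + \left(5 - 26\right)\right)^{2} = \left(\sqrt{6} + \left(5 - 26\right)\right)^{2} = \left(\sqrt{6} - 21\right)^{2} = \left(-21 + \sqrt{6}\right)^{2}$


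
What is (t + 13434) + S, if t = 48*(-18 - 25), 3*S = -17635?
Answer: 16475/3 ≈ 5491.7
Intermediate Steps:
S = -17635/3 (S = (⅓)*(-17635) = -17635/3 ≈ -5878.3)
t = -2064 (t = 48*(-43) = -2064)
(t + 13434) + S = (-2064 + 13434) - 17635/3 = 11370 - 17635/3 = 16475/3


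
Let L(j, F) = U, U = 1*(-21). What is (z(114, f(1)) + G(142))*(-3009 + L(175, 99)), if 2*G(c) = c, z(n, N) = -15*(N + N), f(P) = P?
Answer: -124230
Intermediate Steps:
z(n, N) = -30*N
U = -21
L(j, F) = -21
G(c) = c/2
(z(114, f(1)) + G(142))*(-3009 + L(175, 99)) = (-30*1 + (1/2)*142)*(-3009 - 21) = (-30 + 71)*(-3030) = 41*(-3030) = -124230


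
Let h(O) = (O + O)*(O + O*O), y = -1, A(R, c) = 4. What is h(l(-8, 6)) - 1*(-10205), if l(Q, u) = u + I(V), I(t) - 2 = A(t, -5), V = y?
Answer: 13949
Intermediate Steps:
V = -1
I(t) = 6 (I(t) = 2 + 4 = 6)
l(Q, u) = 6 + u (l(Q, u) = u + 6 = 6 + u)
h(O) = 2*O*(O + O**2) (h(O) = (2*O)*(O + O**2) = 2*O*(O + O**2))
h(l(-8, 6)) - 1*(-10205) = 2*(6 + 6)**2*(1 + (6 + 6)) - 1*(-10205) = 2*12**2*(1 + 12) + 10205 = 2*144*13 + 10205 = 3744 + 10205 = 13949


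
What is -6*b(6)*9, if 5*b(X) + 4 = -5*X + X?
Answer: 1512/5 ≈ 302.40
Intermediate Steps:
b(X) = -⅘ - 4*X/5 (b(X) = -⅘ + (-5*X + X)/5 = -⅘ + (-4*X)/5 = -⅘ - 4*X/5)
-6*b(6)*9 = -6*(-⅘ - ⅘*6)*9 = -6*(-⅘ - 24/5)*9 = -6*(-28/5)*9 = (168/5)*9 = 1512/5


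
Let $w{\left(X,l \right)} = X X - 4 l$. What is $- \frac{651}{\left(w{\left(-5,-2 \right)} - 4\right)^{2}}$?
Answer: $- \frac{651}{841} \approx -0.77408$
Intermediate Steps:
$w{\left(X,l \right)} = X^{2} - 4 l$
$- \frac{651}{\left(w{\left(-5,-2 \right)} - 4\right)^{2}} = - \frac{651}{\left(\left(\left(-5\right)^{2} - -8\right) - 4\right)^{2}} = - \frac{651}{\left(\left(25 + 8\right) - 4\right)^{2}} = - \frac{651}{\left(33 - 4\right)^{2}} = - \frac{651}{29^{2}} = - \frac{651}{841}$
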